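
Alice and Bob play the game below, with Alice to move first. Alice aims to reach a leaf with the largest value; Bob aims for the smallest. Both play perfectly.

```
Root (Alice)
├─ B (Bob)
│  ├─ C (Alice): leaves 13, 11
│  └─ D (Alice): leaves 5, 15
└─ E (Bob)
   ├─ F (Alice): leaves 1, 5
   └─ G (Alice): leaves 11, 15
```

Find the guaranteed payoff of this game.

C (Alice): max(13, 11) = 13
D (Alice): max(5, 15) = 15
B (Bob): min(13, 15) = 13
F (Alice): max(1, 5) = 5
G (Alice): max(11, 15) = 15
E (Bob): min(5, 15) = 5
Root (Alice): max(13, 5) = 13

13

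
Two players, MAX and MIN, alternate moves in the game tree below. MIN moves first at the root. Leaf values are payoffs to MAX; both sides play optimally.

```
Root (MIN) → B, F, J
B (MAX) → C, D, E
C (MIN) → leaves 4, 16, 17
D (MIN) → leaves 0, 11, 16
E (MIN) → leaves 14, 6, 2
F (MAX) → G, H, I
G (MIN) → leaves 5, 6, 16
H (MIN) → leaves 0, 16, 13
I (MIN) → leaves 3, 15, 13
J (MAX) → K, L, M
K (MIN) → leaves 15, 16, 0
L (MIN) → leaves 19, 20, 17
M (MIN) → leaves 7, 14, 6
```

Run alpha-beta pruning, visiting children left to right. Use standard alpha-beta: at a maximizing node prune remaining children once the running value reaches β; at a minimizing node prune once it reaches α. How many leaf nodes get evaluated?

16

C [α=-∞,β=+∞]: v=4
D [α=4,β=+∞]: v=0 after child 1 ≤ α → α-cutoff, skip 2
E [α=4,β=+∞]: v=2
B [α=-∞,β=+∞]: v=4
G [α=-∞,β=4]: v=5
F [α=-∞,β=4]: v=5 after child 1 ≥ β → β-cutoff, skip 2
K [α=-∞,β=4]: v=0
L [α=0,β=4]: v=17
J [α=-∞,β=4]: v=17 after child 2 ≥ β → β-cutoff, skip 1
Root [α=-∞,β=+∞]: v=4
Leaves evaluated: 16 of 27.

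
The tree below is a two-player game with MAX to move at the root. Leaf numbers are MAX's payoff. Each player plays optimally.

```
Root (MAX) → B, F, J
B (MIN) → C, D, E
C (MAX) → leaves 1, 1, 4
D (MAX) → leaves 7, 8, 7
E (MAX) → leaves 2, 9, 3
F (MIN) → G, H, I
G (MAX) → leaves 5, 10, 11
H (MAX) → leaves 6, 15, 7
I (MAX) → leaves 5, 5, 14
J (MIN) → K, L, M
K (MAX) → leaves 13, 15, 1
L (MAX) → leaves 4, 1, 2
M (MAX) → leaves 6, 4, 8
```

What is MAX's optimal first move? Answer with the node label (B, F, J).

C (MAX): max(1, 1, 4) = 4
D (MAX): max(7, 8, 7) = 8
E (MAX): max(2, 9, 3) = 9
B (MIN): min(4, 8, 9) = 4
G (MAX): max(5, 10, 11) = 11
H (MAX): max(6, 15, 7) = 15
I (MAX): max(5, 5, 14) = 14
F (MIN): min(11, 15, 14) = 11
K (MAX): max(13, 15, 1) = 15
L (MAX): max(4, 1, 2) = 4
M (MAX): max(6, 4, 8) = 8
J (MIN): min(15, 4, 8) = 4
Root (MAX): max(4, 11, 4) = 11
MAX picks the child with the highest value: F (value 11).

F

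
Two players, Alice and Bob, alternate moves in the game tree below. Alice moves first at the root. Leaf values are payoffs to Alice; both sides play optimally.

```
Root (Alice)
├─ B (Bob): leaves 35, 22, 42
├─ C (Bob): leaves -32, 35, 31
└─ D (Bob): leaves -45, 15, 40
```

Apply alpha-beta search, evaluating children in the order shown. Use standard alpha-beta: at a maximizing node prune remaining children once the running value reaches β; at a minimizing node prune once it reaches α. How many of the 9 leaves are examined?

B [α=-∞,β=+∞]: v=22
C [α=22,β=+∞]: v=-32 after child 1 ≤ α → α-cutoff, skip 2
D [α=22,β=+∞]: v=-45 after child 1 ≤ α → α-cutoff, skip 2
Root [α=-∞,β=+∞]: v=22
Leaves evaluated: 5 of 9.

5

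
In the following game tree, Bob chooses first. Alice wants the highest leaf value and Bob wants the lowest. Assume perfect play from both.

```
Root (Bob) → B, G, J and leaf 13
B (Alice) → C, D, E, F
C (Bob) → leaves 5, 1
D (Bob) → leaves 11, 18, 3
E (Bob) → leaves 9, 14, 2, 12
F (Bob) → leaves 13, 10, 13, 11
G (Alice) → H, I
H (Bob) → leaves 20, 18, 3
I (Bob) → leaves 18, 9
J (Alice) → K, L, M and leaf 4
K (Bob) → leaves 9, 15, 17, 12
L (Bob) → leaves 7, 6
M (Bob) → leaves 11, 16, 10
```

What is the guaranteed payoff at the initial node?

C (Bob): min(5, 1) = 1
D (Bob): min(11, 18, 3) = 3
E (Bob): min(9, 14, 2, 12) = 2
F (Bob): min(13, 10, 13, 11) = 10
B (Alice): max(1, 3, 2, 10) = 10
H (Bob): min(20, 18, 3) = 3
I (Bob): min(18, 9) = 9
G (Alice): max(3, 9) = 9
K (Bob): min(9, 15, 17, 12) = 9
L (Bob): min(7, 6) = 6
M (Bob): min(11, 16, 10) = 10
J (Alice): max(9, 6, 10, 4) = 10
Root (Bob): min(10, 9, 10, 13) = 9

9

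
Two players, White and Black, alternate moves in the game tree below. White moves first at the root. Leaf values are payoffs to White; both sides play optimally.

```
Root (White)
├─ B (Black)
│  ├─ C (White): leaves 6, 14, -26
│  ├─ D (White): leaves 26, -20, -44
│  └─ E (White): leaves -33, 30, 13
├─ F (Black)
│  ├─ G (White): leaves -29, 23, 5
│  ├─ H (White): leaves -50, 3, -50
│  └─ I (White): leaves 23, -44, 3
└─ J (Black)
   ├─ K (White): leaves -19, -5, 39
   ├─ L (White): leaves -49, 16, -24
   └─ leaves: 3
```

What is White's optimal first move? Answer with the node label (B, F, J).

B

C (White): max(6, 14, -26) = 14
D (White): max(26, -20, -44) = 26
E (White): max(-33, 30, 13) = 30
B (Black): min(14, 26, 30) = 14
G (White): max(-29, 23, 5) = 23
H (White): max(-50, 3, -50) = 3
I (White): max(23, -44, 3) = 23
F (Black): min(23, 3, 23) = 3
K (White): max(-19, -5, 39) = 39
L (White): max(-49, 16, -24) = 16
J (Black): min(39, 16, 3) = 3
Root (White): max(14, 3, 3) = 14
White picks the child with the highest value: B (value 14).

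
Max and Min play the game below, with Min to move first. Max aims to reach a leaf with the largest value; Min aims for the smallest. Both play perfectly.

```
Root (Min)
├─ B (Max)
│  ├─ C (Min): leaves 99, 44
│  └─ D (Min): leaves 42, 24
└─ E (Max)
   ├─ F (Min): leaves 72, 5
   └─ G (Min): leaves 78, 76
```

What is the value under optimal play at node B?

C: min(99, 44) = 44
D: min(42, 24) = 24
B: max(44, 24) = 44

44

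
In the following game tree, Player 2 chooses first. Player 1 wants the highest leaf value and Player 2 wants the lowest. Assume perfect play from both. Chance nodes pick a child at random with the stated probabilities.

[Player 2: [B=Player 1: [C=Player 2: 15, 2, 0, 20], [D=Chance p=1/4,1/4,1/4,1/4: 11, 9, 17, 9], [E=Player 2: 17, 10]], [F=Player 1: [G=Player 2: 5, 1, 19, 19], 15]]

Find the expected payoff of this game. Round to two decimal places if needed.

C (Player 2): min(15, 2, 0, 20) = 0
D (Chance): 1/4·11 + 1/4·9 + 1/4·17 + 1/4·9 = 11.5
E (Player 2): min(17, 10) = 10
B (Player 1): max(0, 11.5, 10) = 11.5
G (Player 2): min(5, 1, 19, 19) = 1
F (Player 1): max(1, 15) = 15
Root (Player 2): min(11.5, 15) = 11.5

11.5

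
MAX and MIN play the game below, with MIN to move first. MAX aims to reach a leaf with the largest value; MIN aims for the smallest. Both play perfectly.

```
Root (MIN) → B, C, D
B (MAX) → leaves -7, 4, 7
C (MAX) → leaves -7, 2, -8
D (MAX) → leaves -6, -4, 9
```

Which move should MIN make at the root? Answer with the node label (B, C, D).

C

B (MAX): max(-7, 4, 7) = 7
C (MAX): max(-7, 2, -8) = 2
D (MAX): max(-6, -4, 9) = 9
Root (MIN): min(7, 2, 9) = 2
MIN picks the child with the lowest value: C (value 2).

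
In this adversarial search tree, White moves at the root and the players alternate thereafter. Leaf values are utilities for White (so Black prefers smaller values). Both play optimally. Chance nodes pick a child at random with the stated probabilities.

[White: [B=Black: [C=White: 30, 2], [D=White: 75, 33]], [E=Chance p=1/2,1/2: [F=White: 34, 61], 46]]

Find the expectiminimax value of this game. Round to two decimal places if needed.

C (White): max(30, 2) = 30
D (White): max(75, 33) = 75
B (Black): min(30, 75) = 30
F (White): max(34, 61) = 61
E (Chance): 1/2·61 + 1/2·46 = 53.5
Root (White): max(30, 53.5) = 53.5

53.5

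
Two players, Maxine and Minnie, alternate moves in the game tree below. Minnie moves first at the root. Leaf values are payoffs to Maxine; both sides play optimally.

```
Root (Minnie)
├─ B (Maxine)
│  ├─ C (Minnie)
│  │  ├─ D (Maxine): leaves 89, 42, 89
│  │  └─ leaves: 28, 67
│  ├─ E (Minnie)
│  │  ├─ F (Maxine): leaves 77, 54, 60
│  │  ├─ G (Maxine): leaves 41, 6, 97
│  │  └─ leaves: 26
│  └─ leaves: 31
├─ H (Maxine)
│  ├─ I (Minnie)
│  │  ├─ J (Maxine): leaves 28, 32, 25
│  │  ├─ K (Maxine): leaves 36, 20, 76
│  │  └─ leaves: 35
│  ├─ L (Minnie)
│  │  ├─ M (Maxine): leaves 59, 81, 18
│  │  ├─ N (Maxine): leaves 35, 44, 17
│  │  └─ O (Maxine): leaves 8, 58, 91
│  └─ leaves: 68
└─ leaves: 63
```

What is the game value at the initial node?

D (Maxine): max(89, 42, 89) = 89
C (Minnie): min(89, 28, 67) = 28
F (Maxine): max(77, 54, 60) = 77
G (Maxine): max(41, 6, 97) = 97
E (Minnie): min(77, 97, 26) = 26
B (Maxine): max(28, 26, 31) = 31
J (Maxine): max(28, 32, 25) = 32
K (Maxine): max(36, 20, 76) = 76
I (Minnie): min(32, 76, 35) = 32
M (Maxine): max(59, 81, 18) = 81
N (Maxine): max(35, 44, 17) = 44
O (Maxine): max(8, 58, 91) = 91
L (Minnie): min(81, 44, 91) = 44
H (Maxine): max(32, 44, 68) = 68
Root (Minnie): min(31, 68, 63) = 31

31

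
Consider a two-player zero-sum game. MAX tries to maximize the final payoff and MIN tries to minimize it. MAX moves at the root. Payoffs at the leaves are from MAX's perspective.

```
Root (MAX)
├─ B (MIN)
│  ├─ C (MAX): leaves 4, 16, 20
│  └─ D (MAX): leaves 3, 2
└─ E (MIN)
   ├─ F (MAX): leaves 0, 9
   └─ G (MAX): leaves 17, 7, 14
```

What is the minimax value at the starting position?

C (MAX): max(4, 16, 20) = 20
D (MAX): max(3, 2) = 3
B (MIN): min(20, 3) = 3
F (MAX): max(0, 9) = 9
G (MAX): max(17, 7, 14) = 17
E (MIN): min(9, 17) = 9
Root (MAX): max(3, 9) = 9

9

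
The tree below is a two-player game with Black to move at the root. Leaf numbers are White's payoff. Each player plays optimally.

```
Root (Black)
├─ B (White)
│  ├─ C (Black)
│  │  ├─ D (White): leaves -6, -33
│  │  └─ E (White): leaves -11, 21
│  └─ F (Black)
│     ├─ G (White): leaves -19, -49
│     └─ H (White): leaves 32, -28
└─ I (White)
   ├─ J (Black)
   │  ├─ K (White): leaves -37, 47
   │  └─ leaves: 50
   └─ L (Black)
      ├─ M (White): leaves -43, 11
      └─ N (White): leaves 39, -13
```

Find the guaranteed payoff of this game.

-6

D (White): max(-6, -33) = -6
E (White): max(-11, 21) = 21
C (Black): min(-6, 21) = -6
G (White): max(-19, -49) = -19
H (White): max(32, -28) = 32
F (Black): min(-19, 32) = -19
B (White): max(-6, -19) = -6
K (White): max(-37, 47) = 47
J (Black): min(47, 50) = 47
M (White): max(-43, 11) = 11
N (White): max(39, -13) = 39
L (Black): min(11, 39) = 11
I (White): max(47, 11) = 47
Root (Black): min(-6, 47) = -6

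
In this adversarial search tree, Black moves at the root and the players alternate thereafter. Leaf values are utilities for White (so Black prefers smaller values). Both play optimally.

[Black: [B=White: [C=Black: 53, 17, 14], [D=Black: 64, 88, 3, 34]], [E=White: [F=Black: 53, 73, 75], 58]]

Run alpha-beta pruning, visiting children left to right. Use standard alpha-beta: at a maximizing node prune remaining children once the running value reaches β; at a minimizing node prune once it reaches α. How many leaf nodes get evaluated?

9

C [α=-∞,β=+∞]: v=14
D [α=14,β=+∞]: v=3 after child 3 ≤ α → α-cutoff, skip 1
B [α=-∞,β=+∞]: v=14
F [α=-∞,β=14]: v=53
E [α=-∞,β=14]: v=53 after child 1 ≥ β → β-cutoff, skip 1
Root [α=-∞,β=+∞]: v=14
Leaves evaluated: 9 of 11.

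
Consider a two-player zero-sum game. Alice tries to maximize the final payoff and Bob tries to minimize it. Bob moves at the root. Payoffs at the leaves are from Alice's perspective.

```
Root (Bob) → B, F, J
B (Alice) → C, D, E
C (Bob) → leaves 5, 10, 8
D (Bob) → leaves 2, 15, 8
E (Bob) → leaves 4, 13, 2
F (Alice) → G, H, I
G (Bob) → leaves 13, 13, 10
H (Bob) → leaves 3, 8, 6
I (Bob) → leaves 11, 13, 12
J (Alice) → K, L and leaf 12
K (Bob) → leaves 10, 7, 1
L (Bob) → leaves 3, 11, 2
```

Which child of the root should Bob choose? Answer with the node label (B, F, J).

B

C (Bob): min(5, 10, 8) = 5
D (Bob): min(2, 15, 8) = 2
E (Bob): min(4, 13, 2) = 2
B (Alice): max(5, 2, 2) = 5
G (Bob): min(13, 13, 10) = 10
H (Bob): min(3, 8, 6) = 3
I (Bob): min(11, 13, 12) = 11
F (Alice): max(10, 3, 11) = 11
K (Bob): min(10, 7, 1) = 1
L (Bob): min(3, 11, 2) = 2
J (Alice): max(1, 2, 12) = 12
Root (Bob): min(5, 11, 12) = 5
Bob picks the child with the lowest value: B (value 5).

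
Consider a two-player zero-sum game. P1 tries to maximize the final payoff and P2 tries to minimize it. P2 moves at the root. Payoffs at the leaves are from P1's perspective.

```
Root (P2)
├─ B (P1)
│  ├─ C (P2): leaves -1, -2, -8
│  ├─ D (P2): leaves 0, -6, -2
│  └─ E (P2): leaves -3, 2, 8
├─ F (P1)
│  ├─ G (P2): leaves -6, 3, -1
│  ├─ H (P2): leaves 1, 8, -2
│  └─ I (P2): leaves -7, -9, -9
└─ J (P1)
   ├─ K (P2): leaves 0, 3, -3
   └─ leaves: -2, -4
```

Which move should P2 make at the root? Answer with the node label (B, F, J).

C (P2): min(-1, -2, -8) = -8
D (P2): min(0, -6, -2) = -6
E (P2): min(-3, 2, 8) = -3
B (P1): max(-8, -6, -3) = -3
G (P2): min(-6, 3, -1) = -6
H (P2): min(1, 8, -2) = -2
I (P2): min(-7, -9, -9) = -9
F (P1): max(-6, -2, -9) = -2
K (P2): min(0, 3, -3) = -3
J (P1): max(-3, -2, -4) = -2
Root (P2): min(-3, -2, -2) = -3
P2 picks the child with the lowest value: B (value -3).

B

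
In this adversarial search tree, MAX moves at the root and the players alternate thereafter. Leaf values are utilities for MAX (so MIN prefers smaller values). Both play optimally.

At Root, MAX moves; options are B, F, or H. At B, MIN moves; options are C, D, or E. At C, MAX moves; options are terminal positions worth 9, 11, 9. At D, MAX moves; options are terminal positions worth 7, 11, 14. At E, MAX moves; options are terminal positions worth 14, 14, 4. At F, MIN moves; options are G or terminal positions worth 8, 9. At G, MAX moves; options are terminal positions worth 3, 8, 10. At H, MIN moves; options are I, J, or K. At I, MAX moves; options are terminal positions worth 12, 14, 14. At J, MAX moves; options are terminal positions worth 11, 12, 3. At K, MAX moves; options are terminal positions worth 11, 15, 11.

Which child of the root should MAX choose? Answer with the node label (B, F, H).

C (MAX): max(9, 11, 9) = 11
D (MAX): max(7, 11, 14) = 14
E (MAX): max(14, 14, 4) = 14
B (MIN): min(11, 14, 14) = 11
G (MAX): max(3, 8, 10) = 10
F (MIN): min(10, 8, 9) = 8
I (MAX): max(12, 14, 14) = 14
J (MAX): max(11, 12, 3) = 12
K (MAX): max(11, 15, 11) = 15
H (MIN): min(14, 12, 15) = 12
Root (MAX): max(11, 8, 12) = 12
MAX picks the child with the highest value: H (value 12).

H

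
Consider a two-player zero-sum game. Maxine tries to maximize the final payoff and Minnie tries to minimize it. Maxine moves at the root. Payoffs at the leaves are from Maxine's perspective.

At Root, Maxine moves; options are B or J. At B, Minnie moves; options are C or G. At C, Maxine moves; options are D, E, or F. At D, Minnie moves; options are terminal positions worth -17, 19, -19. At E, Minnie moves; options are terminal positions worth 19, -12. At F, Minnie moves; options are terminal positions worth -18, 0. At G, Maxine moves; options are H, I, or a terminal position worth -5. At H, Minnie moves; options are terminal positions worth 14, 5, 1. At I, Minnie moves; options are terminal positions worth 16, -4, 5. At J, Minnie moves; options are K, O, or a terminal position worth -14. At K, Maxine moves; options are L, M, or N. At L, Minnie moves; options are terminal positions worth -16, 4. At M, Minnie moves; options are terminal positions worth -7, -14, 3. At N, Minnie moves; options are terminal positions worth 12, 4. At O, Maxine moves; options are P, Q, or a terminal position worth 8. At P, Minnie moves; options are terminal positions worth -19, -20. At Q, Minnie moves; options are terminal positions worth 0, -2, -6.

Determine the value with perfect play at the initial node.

-12

D (Minnie): min(-17, 19, -19) = -19
E (Minnie): min(19, -12) = -12
F (Minnie): min(-18, 0) = -18
C (Maxine): max(-19, -12, -18) = -12
H (Minnie): min(14, 5, 1) = 1
I (Minnie): min(16, -4, 5) = -4
G (Maxine): max(1, -4, -5) = 1
B (Minnie): min(-12, 1) = -12
L (Minnie): min(-16, 4) = -16
M (Minnie): min(-7, -14, 3) = -14
N (Minnie): min(12, 4) = 4
K (Maxine): max(-16, -14, 4) = 4
P (Minnie): min(-19, -20) = -20
Q (Minnie): min(0, -2, -6) = -6
O (Maxine): max(-20, -6, 8) = 8
J (Minnie): min(4, 8, -14) = -14
Root (Maxine): max(-12, -14) = -12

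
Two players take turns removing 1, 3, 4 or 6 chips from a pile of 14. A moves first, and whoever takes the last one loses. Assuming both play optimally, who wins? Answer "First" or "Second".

Positions where the player to move wins (W) vs loses (L):
i:   0  1  2  3  4  5  6  7  8  9 10 11 12 13 14
     W  L  W  L  W  W  W  W  L  W  L  W  W  W  W
Position 14 is W, so the first player wins.

First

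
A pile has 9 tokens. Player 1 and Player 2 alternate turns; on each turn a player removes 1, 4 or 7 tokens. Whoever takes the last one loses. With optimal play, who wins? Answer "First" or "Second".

Mark each pile size as W (mover wins) or L (mover loses):
i:   0  1  2  3  4  5  6  7  8  9
     W  L  W  L  W  W  L  W  W  L
Position 9 is L, so the second player wins.

Second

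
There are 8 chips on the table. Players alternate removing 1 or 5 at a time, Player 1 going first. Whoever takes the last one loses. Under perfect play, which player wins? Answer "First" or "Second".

First

Mark each pile size as W (mover wins) or L (mover loses):
i:   0  1  2  3  4  5  6  7  8
     W  L  W  L  W  L  W  L  W
Position 8 is W, so the first player wins.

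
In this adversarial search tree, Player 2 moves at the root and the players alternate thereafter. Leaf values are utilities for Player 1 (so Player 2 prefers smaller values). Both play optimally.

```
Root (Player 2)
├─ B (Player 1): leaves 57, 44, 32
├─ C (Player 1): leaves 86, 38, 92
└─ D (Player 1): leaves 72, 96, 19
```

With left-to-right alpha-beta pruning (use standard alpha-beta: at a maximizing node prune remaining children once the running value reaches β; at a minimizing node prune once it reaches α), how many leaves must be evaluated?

B [α=-∞,β=+∞]: v=57
C [α=-∞,β=57]: v=86 after child 1 ≥ β → β-cutoff, skip 2
D [α=-∞,β=57]: v=72 after child 1 ≥ β → β-cutoff, skip 2
Root [α=-∞,β=+∞]: v=57
Leaves evaluated: 5 of 9.

5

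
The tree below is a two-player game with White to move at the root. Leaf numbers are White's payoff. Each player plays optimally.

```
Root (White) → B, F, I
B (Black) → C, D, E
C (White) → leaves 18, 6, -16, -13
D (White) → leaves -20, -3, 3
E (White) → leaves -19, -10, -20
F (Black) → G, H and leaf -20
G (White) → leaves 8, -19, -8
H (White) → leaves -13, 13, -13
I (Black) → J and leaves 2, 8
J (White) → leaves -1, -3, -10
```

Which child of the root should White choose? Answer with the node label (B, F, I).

C (White): max(18, 6, -16, -13) = 18
D (White): max(-20, -3, 3) = 3
E (White): max(-19, -10, -20) = -10
B (Black): min(18, 3, -10) = -10
G (White): max(8, -19, -8) = 8
H (White): max(-13, 13, -13) = 13
F (Black): min(8, 13, -20) = -20
J (White): max(-1, -3, -10) = -1
I (Black): min(-1, 2, 8) = -1
Root (White): max(-10, -20, -1) = -1
White picks the child with the highest value: I (value -1).

I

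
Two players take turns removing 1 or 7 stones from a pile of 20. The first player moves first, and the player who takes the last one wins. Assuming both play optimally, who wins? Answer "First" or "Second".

Second

Mark each pile size as W (mover wins) or L (mover loses):
i:   0  1  2  3  4  5  6  7  8  9 10 11 12 13 14 15 16 17 18 19 20
     L  W  L  W  L  W  L  W  L  W  L  W  L  W  L  W  L  W  L  W  L
Position 20 is L, so the second player wins.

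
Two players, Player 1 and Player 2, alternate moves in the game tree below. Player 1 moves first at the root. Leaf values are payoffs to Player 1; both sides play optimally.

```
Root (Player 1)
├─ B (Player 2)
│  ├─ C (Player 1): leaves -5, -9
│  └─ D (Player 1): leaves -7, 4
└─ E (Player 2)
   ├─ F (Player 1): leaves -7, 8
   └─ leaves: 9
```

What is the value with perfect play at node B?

-5

C: max(-5, -9) = -5
D: max(-7, 4) = 4
B: min(-5, 4) = -5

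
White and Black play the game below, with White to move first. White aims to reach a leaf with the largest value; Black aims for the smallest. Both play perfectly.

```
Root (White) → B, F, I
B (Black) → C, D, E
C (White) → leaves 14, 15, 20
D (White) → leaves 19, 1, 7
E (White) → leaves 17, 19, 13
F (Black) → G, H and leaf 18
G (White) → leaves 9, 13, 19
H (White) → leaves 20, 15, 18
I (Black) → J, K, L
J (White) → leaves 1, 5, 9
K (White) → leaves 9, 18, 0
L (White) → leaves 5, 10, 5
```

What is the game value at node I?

J: max(1, 5, 9) = 9
K: max(9, 18, 0) = 18
L: max(5, 10, 5) = 10
I: min(9, 18, 10) = 9

9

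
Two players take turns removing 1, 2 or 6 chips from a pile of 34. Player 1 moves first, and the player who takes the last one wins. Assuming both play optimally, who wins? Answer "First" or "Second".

First

W/L table (W = player to move can force a win):
i:   0  1  2  3  4  5  6  7  8  9 10 11 12 13 14 15 16 17 18 19 20 21 22 23 24 25 26 27 28 29 30 31 32 33 34
     L  W  W  L  W  W  W  L  W  W  L  W  W  W  L  W  W  L  W  W  W  L  W  W  L  W  W  W  L  W  W  L  W  W  W
Position 34 is W, so the first player wins.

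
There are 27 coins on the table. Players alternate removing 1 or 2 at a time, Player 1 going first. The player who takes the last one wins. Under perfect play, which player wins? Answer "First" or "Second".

Positions where the player to move wins (W) vs loses (L):
i:   0  1  2  3  4  5  6  7  8  9 10 11 12 13 14 15 16 17 18 19 20 21 22 23 24 25 26 27
     L  W  W  L  W  W  L  W  W  L  W  W  L  W  W  L  W  W  L  W  W  L  W  W  L  W  W  L
Position 27 is L, so the second player wins.

Second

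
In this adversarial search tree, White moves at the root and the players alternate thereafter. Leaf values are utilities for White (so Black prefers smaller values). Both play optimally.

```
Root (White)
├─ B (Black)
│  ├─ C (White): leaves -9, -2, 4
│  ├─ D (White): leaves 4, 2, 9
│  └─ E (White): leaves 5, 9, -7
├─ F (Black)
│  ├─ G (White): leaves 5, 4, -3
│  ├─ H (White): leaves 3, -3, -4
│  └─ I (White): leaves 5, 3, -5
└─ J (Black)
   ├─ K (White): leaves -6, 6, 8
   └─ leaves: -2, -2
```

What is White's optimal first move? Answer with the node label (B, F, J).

B

C (White): max(-9, -2, 4) = 4
D (White): max(4, 2, 9) = 9
E (White): max(5, 9, -7) = 9
B (Black): min(4, 9, 9) = 4
G (White): max(5, 4, -3) = 5
H (White): max(3, -3, -4) = 3
I (White): max(5, 3, -5) = 5
F (Black): min(5, 3, 5) = 3
K (White): max(-6, 6, 8) = 8
J (Black): min(8, -2, -2) = -2
Root (White): max(4, 3, -2) = 4
White picks the child with the highest value: B (value 4).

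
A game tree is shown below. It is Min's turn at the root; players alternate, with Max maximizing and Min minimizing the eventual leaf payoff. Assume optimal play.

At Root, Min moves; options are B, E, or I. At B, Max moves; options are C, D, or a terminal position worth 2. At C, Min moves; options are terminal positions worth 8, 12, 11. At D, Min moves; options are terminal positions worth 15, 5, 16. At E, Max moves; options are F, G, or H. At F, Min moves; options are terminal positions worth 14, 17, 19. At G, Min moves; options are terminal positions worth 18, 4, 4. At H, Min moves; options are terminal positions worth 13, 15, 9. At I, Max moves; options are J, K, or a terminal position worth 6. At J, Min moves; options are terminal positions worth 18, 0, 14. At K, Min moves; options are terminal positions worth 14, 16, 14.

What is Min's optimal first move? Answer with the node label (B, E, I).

C (Min): min(8, 12, 11) = 8
D (Min): min(15, 5, 16) = 5
B (Max): max(8, 5, 2) = 8
F (Min): min(14, 17, 19) = 14
G (Min): min(18, 4, 4) = 4
H (Min): min(13, 15, 9) = 9
E (Max): max(14, 4, 9) = 14
J (Min): min(18, 0, 14) = 0
K (Min): min(14, 16, 14) = 14
I (Max): max(0, 14, 6) = 14
Root (Min): min(8, 14, 14) = 8
Min picks the child with the lowest value: B (value 8).

B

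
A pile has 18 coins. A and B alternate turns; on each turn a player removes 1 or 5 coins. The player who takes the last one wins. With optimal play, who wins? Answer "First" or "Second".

Second

i:   0  1  2  3  4  5  6  7  8  9 10 11 12 13 14 15 16 17 18
     L  W  L  W  L  W  L  W  L  W  L  W  L  W  L  W  L  W  L
Position 18 is L, so the second player wins.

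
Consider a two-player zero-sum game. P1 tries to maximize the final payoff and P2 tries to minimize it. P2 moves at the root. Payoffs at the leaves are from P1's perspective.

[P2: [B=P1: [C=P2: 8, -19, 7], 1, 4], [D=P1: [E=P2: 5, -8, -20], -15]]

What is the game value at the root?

-15

C (P2): min(8, -19, 7) = -19
B (P1): max(-19, 1, 4) = 4
E (P2): min(5, -8, -20) = -20
D (P1): max(-20, -15) = -15
Root (P2): min(4, -15) = -15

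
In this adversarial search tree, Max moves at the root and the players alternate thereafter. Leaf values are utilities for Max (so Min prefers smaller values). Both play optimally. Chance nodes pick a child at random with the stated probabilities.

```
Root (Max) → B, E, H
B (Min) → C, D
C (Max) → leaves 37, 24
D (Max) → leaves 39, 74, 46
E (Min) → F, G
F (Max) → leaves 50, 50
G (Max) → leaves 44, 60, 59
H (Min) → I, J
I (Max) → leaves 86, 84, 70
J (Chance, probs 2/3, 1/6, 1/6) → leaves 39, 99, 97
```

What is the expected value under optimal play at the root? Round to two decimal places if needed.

58.67

C (Max): max(37, 24) = 37
D (Max): max(39, 74, 46) = 74
B (Min): min(37, 74) = 37
F (Max): max(50, 50) = 50
G (Max): max(44, 60, 59) = 60
E (Min): min(50, 60) = 50
I (Max): max(86, 84, 70) = 86
J (Chance): 2/3·39 + 1/6·99 + 1/6·97 = 58.67
H (Min): min(86, 58.67) = 58.67
Root (Max): max(37, 50, 58.67) = 58.67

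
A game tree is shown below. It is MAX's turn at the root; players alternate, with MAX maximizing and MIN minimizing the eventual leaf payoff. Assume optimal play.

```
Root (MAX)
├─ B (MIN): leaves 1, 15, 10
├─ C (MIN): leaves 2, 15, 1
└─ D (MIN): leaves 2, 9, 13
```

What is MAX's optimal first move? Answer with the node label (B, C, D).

D

B (MIN): min(1, 15, 10) = 1
C (MIN): min(2, 15, 1) = 1
D (MIN): min(2, 9, 13) = 2
Root (MAX): max(1, 1, 2) = 2
MAX picks the child with the highest value: D (value 2).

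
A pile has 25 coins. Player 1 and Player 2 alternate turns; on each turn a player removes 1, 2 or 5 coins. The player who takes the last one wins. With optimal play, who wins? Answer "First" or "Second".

Compute winning (W) and losing (L) positions by backward induction:
i:   0  1  2  3  4  5  6  7  8  9 10 11 12 13 14 15 16 17 18 19 20 21 22 23 24 25
     L  W  W  L  W  W  L  W  W  L  W  W  L  W  W  L  W  W  L  W  W  L  W  W  L  W
Position 25 is W, so the first player wins.

First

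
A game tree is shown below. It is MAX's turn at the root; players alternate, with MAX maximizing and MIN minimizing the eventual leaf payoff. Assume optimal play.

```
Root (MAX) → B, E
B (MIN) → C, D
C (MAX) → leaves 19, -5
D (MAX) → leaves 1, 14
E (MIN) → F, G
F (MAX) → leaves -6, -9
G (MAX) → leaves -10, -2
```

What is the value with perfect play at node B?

14

C: max(19, -5) = 19
D: max(1, 14) = 14
B: min(19, 14) = 14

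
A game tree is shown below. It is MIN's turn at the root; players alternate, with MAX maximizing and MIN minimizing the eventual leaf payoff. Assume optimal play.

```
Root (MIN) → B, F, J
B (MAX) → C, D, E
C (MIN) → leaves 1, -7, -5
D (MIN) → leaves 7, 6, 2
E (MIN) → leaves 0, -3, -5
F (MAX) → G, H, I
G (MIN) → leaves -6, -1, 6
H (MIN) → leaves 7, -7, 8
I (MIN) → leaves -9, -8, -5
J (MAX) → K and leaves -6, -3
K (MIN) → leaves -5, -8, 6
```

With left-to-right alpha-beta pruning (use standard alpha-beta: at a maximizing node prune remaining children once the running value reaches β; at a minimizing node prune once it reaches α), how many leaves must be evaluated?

17

C [α=-∞,β=+∞]: v=-7
D [α=-7,β=+∞]: v=2
E [α=2,β=+∞]: v=0 after child 1 ≤ α → α-cutoff, skip 2
B [α=-∞,β=+∞]: v=2
G [α=-∞,β=2]: v=-6
H [α=-6,β=2]: v=-7 after child 2 ≤ α → α-cutoff, skip 1
I [α=-6,β=2]: v=-9 after child 1 ≤ α → α-cutoff, skip 2
F [α=-∞,β=2]: v=-6
K [α=-∞,β=-6]: v=-8
J [α=-∞,β=-6]: v=-6 after child 2 ≥ β → β-cutoff, skip 1
Root [α=-∞,β=+∞]: v=-6
Leaves evaluated: 17 of 23.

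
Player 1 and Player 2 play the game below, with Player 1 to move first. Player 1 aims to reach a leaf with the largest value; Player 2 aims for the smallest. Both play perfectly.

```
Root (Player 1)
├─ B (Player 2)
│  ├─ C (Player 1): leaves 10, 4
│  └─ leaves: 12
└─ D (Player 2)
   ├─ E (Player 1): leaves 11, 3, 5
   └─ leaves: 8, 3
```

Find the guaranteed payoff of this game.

C (Player 1): max(10, 4) = 10
B (Player 2): min(10, 12) = 10
E (Player 1): max(11, 3, 5) = 11
D (Player 2): min(11, 8, 3) = 3
Root (Player 1): max(10, 3) = 10

10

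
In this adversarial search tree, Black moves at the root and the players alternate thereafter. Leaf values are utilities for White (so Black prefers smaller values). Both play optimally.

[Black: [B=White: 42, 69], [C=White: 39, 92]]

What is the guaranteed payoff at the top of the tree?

69

B (White): max(42, 69) = 69
C (White): max(39, 92) = 92
Root (Black): min(69, 92) = 69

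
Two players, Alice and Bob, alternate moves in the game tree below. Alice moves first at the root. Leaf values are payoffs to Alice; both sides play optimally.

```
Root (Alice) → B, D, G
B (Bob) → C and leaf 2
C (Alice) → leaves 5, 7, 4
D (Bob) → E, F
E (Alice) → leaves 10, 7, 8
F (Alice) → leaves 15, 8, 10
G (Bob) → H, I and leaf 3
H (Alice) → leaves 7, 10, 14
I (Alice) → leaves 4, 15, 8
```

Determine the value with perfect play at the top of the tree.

10

C (Alice): max(5, 7, 4) = 7
B (Bob): min(7, 2) = 2
E (Alice): max(10, 7, 8) = 10
F (Alice): max(15, 8, 10) = 15
D (Bob): min(10, 15) = 10
H (Alice): max(7, 10, 14) = 14
I (Alice): max(4, 15, 8) = 15
G (Bob): min(14, 15, 3) = 3
Root (Alice): max(2, 10, 3) = 10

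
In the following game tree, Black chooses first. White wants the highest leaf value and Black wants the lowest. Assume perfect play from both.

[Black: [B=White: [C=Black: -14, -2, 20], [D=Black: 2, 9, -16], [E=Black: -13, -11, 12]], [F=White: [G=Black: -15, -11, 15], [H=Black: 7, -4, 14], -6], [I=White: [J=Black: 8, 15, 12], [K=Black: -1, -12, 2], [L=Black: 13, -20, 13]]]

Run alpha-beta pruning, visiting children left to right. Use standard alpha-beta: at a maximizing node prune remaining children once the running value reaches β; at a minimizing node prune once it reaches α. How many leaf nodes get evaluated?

18

C [α=-∞,β=+∞]: v=-14
D [α=-14,β=+∞]: v=-16
E [α=-14,β=+∞]: v=-13
B [α=-∞,β=+∞]: v=-13
G [α=-∞,β=-13]: v=-15
H [α=-15,β=-13]: v=-4
F [α=-∞,β=-13]: v=-4 after child 2 ≥ β → β-cutoff, skip 1
J [α=-∞,β=-13]: v=8
I [α=-∞,β=-13]: v=8 after child 1 ≥ β → β-cutoff, skip 2
Root [α=-∞,β=+∞]: v=-13
Leaves evaluated: 18 of 25.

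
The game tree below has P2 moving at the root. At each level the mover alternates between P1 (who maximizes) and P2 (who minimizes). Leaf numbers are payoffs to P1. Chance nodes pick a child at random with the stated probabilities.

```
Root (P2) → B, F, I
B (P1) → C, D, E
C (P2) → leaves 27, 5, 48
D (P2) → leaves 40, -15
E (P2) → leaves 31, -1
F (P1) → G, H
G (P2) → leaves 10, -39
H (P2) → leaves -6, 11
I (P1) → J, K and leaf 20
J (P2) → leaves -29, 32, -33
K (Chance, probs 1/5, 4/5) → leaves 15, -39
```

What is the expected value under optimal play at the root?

-6

C (P2): min(27, 5, 48) = 5
D (P2): min(40, -15) = -15
E (P2): min(31, -1) = -1
B (P1): max(5, -15, -1) = 5
G (P2): min(10, -39) = -39
H (P2): min(-6, 11) = -6
F (P1): max(-39, -6) = -6
J (P2): min(-29, 32, -33) = -33
K (Chance): 1/5·15 + 4/5·-39 = -28.2
I (P1): max(-33, -28.2, 20) = 20
Root (P2): min(5, -6, 20) = -6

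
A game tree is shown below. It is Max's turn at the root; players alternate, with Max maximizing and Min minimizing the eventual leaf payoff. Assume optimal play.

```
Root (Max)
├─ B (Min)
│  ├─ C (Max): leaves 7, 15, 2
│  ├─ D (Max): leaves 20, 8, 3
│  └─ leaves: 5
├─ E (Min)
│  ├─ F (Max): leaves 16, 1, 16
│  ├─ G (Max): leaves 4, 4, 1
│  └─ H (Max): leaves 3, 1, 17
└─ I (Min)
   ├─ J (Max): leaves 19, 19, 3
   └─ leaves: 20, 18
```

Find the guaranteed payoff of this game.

C (Max): max(7, 15, 2) = 15
D (Max): max(20, 8, 3) = 20
B (Min): min(15, 20, 5) = 5
F (Max): max(16, 1, 16) = 16
G (Max): max(4, 4, 1) = 4
H (Max): max(3, 1, 17) = 17
E (Min): min(16, 4, 17) = 4
J (Max): max(19, 19, 3) = 19
I (Min): min(19, 20, 18) = 18
Root (Max): max(5, 4, 18) = 18

18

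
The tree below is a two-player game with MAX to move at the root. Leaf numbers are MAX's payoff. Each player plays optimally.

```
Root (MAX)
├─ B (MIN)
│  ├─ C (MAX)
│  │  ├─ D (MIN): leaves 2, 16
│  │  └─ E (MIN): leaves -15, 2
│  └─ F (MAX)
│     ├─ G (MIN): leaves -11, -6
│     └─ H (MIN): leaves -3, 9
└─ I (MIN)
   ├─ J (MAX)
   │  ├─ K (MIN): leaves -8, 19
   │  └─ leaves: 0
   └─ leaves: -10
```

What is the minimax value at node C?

2

D: min(2, 16) = 2
E: min(-15, 2) = -15
C: max(2, -15) = 2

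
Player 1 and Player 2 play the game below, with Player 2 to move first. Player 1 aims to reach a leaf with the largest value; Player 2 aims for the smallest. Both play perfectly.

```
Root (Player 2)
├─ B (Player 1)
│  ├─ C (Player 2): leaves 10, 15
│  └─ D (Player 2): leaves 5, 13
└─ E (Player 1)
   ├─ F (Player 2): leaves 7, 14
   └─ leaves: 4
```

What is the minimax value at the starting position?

7

C (Player 2): min(10, 15) = 10
D (Player 2): min(5, 13) = 5
B (Player 1): max(10, 5) = 10
F (Player 2): min(7, 14) = 7
E (Player 1): max(7, 4) = 7
Root (Player 2): min(10, 7) = 7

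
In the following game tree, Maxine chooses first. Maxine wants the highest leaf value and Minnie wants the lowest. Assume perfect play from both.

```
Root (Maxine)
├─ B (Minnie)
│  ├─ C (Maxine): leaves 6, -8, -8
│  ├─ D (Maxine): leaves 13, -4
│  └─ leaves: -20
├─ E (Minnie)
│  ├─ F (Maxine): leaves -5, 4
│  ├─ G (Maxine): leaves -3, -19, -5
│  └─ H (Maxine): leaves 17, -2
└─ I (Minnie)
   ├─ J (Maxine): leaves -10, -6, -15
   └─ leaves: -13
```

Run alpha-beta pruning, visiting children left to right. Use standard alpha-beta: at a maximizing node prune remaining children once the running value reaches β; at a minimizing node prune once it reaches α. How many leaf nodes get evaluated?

C [α=-∞,β=+∞]: v=6
D [α=-∞,β=6]: v=13 after child 1 ≥ β → β-cutoff, skip 1
B [α=-∞,β=+∞]: v=-20
F [α=-20,β=+∞]: v=4
G [α=-20,β=4]: v=-3
H [α=-20,β=-3]: v=17 after child 1 ≥ β → β-cutoff, skip 1
E [α=-20,β=+∞]: v=-3
J [α=-3,β=+∞]: v=-6
I [α=-3,β=+∞]: v=-6 after child 1 ≤ α → α-cutoff, skip 1
Root [α=-∞,β=+∞]: v=-3
Leaves evaluated: 14 of 17.

14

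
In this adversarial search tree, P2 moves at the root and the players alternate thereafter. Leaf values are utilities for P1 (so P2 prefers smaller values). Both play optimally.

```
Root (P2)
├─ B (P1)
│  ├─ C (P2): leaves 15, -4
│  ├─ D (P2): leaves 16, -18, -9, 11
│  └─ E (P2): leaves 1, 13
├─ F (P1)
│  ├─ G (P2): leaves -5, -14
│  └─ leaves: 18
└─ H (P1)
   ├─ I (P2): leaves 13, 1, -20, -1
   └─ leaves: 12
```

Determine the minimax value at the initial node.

C (P2): min(15, -4) = -4
D (P2): min(16, -18, -9, 11) = -18
E (P2): min(1, 13) = 1
B (P1): max(-4, -18, 1) = 1
G (P2): min(-5, -14) = -14
F (P1): max(-14, 18) = 18
I (P2): min(13, 1, -20, -1) = -20
H (P1): max(-20, 12) = 12
Root (P2): min(1, 18, 12) = 1

1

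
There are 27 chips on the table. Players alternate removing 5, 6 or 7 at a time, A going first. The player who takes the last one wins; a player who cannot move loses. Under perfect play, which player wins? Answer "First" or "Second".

Second

W/L table (W = player to move can force a win):
i:   0  1  2  3  4  5  6  7  8  9 10 11 12 13 14 15 16 17 18 19 20 21 22 23 24 25 26 27
     L  L  L  L  L  W  W  W  W  W  W  W  L  L  L  L  L  W  W  W  W  W  W  W  L  L  L  L
Position 27 is L, so the second player wins.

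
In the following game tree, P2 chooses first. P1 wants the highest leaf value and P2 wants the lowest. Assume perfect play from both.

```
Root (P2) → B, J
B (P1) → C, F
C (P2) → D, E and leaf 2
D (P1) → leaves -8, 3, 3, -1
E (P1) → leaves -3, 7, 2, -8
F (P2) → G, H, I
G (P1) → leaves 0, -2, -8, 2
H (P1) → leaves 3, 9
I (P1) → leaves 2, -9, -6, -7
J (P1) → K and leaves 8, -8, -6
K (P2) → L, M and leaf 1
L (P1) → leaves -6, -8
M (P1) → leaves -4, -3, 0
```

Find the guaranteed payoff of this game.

D (P1): max(-8, 3, 3, -1) = 3
E (P1): max(-3, 7, 2, -8) = 7
C (P2): min(3, 7, 2) = 2
G (P1): max(0, -2, -8, 2) = 2
H (P1): max(3, 9) = 9
I (P1): max(2, -9, -6, -7) = 2
F (P2): min(2, 9, 2) = 2
B (P1): max(2, 2) = 2
L (P1): max(-6, -8) = -6
M (P1): max(-4, -3, 0) = 0
K (P2): min(-6, 0, 1) = -6
J (P1): max(-6, 8, -8, -6) = 8
Root (P2): min(2, 8) = 2

2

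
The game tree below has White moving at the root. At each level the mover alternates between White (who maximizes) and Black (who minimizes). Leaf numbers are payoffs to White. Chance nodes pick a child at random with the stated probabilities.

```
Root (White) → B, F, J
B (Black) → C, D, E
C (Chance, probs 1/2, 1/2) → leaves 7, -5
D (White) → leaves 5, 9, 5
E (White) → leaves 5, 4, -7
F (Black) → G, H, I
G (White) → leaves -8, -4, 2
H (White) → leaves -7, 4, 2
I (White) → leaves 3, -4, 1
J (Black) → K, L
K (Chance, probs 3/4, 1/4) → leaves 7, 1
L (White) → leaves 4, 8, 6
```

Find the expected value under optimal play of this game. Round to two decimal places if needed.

C (Chance): 1/2·7 + 1/2·-5 = 1
D (White): max(5, 9, 5) = 9
E (White): max(5, 4, -7) = 5
B (Black): min(1, 9, 5) = 1
G (White): max(-8, -4, 2) = 2
H (White): max(-7, 4, 2) = 4
I (White): max(3, -4, 1) = 3
F (Black): min(2, 4, 3) = 2
K (Chance): 3/4·7 + 1/4·1 = 5.5
L (White): max(4, 8, 6) = 8
J (Black): min(5.5, 8) = 5.5
Root (White): max(1, 2, 5.5) = 5.5

5.5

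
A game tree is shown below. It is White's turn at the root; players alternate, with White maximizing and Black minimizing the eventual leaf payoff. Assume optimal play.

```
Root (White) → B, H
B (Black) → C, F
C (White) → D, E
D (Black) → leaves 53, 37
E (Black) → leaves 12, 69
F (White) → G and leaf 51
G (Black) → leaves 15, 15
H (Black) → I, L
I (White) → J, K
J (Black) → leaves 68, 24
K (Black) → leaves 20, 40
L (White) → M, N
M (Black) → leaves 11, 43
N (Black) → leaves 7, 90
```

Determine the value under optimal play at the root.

D (Black): min(53, 37) = 37
E (Black): min(12, 69) = 12
C (White): max(37, 12) = 37
G (Black): min(15, 15) = 15
F (White): max(15, 51) = 51
B (Black): min(37, 51) = 37
J (Black): min(68, 24) = 24
K (Black): min(20, 40) = 20
I (White): max(24, 20) = 24
M (Black): min(11, 43) = 11
N (Black): min(7, 90) = 7
L (White): max(11, 7) = 11
H (Black): min(24, 11) = 11
Root (White): max(37, 11) = 37

37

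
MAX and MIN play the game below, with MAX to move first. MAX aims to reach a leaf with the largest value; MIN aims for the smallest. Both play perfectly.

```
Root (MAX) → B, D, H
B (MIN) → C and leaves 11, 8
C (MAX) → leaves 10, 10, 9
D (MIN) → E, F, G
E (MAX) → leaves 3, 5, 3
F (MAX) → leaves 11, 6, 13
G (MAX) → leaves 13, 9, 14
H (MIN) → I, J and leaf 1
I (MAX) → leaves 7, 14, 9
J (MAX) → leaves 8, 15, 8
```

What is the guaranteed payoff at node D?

E: max(3, 5, 3) = 5
F: max(11, 6, 13) = 13
G: max(13, 9, 14) = 14
D: min(5, 13, 14) = 5

5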